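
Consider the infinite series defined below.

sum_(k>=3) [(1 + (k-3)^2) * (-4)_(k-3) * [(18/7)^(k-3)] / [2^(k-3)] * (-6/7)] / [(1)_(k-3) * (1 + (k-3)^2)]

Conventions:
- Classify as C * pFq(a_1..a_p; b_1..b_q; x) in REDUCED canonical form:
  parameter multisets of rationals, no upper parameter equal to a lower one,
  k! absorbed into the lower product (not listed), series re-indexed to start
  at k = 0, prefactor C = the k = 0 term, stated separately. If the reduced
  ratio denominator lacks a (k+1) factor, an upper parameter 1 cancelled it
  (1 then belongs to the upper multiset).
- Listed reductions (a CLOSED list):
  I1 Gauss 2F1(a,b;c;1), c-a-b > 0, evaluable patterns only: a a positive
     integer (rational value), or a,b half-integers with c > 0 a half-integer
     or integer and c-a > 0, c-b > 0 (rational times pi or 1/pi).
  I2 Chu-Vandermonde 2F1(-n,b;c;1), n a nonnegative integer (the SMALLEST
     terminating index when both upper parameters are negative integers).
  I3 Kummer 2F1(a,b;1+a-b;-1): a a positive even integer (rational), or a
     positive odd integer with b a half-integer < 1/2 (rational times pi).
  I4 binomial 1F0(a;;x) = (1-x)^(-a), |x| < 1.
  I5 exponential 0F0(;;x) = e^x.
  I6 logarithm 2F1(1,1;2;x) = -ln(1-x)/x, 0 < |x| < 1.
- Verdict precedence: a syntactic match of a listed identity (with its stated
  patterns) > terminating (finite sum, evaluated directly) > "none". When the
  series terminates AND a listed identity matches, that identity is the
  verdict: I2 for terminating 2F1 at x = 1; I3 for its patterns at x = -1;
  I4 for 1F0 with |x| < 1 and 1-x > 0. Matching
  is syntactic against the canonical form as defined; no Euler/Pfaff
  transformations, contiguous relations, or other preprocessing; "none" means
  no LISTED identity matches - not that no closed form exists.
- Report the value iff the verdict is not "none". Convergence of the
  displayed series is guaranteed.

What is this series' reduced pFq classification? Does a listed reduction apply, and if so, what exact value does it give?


The tell: from the first term -6/7: the two k-th powers (C = -6/7, x = 9/7) combine into one argument.
Step ratio: r(k) = (9/7) * (k-4) / [(k+1)] - rational in k. x = (9/7); t_0 = -6/7; negate the roots.

Reduced: x = 9/7, 1F0, upper = {-4}, lower = {-}, C = -6/7. Verdict: terminating - no listed pattern fits, but -4 in the upper list cuts the series at k = 4; direct evaluation. Value: -96/16807.


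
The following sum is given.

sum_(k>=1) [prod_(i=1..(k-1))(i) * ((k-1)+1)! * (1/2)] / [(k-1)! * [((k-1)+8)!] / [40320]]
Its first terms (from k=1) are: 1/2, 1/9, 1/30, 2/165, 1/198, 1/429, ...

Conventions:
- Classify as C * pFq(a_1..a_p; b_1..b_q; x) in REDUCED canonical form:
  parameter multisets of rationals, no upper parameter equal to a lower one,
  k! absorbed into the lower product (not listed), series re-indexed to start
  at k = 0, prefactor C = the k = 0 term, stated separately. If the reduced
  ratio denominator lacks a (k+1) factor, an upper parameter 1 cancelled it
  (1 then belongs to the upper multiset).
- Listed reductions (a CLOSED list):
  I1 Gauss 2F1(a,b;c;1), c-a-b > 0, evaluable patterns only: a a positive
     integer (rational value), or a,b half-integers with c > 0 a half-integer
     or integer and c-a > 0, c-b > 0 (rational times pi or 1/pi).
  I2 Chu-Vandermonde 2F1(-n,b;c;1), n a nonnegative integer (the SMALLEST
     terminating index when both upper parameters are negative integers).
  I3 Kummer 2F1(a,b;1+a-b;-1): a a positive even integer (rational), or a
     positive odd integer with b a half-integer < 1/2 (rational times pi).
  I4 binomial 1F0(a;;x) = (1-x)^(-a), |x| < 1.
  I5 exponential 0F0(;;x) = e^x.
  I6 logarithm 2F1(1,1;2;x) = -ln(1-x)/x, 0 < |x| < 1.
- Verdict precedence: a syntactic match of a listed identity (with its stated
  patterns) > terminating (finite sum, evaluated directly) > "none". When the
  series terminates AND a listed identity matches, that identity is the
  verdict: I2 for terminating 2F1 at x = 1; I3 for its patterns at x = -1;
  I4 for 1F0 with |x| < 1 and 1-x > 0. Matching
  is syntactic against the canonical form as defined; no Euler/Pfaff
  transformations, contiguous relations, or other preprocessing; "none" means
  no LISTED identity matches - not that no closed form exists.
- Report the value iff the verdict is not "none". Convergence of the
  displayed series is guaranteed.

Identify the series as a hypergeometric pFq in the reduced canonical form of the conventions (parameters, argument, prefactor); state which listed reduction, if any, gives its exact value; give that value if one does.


Canonical form: C = 1/2 times 2F1 with upper {1, 2}, lower {9}, x = 1. Verdict at x = 1: the Gauss summation I1 matches (x = 1: the Gamma ratio telescopes since c-a-b = 6 > 0 and a = 1 in Z>0). Hence: 2/3.

The tell: t_0 being 1/2, the running product (C = 1/2, x = 1) telescopes to a rising factorial.
Step ratio: r(k) = 1 * (k+1) (k+2) / [(k+9) (k+1)] - poly over poly, x = 1 from leading terms; C = 1/2 at k = 0.


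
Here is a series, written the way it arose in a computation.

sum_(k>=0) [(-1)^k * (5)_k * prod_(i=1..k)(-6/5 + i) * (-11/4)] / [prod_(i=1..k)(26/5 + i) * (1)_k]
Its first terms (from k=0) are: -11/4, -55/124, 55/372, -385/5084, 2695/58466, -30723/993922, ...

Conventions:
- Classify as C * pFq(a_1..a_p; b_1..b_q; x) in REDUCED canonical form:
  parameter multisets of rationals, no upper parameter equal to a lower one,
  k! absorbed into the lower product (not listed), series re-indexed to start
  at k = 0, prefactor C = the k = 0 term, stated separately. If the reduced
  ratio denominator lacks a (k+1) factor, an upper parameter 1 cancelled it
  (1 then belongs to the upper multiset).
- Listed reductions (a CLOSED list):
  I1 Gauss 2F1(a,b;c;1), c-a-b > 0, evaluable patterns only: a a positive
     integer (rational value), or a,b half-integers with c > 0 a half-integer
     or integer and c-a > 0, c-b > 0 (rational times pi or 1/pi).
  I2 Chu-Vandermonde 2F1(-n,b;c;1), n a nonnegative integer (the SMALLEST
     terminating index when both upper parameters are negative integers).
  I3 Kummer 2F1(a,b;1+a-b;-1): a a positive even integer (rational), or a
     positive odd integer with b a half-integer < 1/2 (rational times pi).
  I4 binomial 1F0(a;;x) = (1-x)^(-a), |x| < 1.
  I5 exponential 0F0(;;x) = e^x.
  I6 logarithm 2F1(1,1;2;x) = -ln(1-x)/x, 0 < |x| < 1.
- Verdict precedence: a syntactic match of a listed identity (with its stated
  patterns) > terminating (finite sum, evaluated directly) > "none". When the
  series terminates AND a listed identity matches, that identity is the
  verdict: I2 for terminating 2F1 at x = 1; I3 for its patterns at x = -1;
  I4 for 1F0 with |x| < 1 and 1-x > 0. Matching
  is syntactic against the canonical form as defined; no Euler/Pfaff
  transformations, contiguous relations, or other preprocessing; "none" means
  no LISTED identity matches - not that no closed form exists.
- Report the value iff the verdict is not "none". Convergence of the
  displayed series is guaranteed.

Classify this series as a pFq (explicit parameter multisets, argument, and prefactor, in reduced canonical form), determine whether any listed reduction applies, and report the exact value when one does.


Canonical form: C = -11/4 times 2F1 with upper {-1/5, 5}, lower {31/5}, x = -1. Verdict: none. A 2F1 with upper {-1/5, 5} fits none of I1-I6 at x = -1; the sum runs forever.

Key observation: with t_0 = -11/4, (1)_k (prefactor -11/4) is k! itself.
Consecutive-term ratio: r(k) = (-1) * (k-1/5) (k+5) / [(k+31/5) (k+1)] - poly over poly, x = (-1) from leading terms; C = -11/4 at k = 0.


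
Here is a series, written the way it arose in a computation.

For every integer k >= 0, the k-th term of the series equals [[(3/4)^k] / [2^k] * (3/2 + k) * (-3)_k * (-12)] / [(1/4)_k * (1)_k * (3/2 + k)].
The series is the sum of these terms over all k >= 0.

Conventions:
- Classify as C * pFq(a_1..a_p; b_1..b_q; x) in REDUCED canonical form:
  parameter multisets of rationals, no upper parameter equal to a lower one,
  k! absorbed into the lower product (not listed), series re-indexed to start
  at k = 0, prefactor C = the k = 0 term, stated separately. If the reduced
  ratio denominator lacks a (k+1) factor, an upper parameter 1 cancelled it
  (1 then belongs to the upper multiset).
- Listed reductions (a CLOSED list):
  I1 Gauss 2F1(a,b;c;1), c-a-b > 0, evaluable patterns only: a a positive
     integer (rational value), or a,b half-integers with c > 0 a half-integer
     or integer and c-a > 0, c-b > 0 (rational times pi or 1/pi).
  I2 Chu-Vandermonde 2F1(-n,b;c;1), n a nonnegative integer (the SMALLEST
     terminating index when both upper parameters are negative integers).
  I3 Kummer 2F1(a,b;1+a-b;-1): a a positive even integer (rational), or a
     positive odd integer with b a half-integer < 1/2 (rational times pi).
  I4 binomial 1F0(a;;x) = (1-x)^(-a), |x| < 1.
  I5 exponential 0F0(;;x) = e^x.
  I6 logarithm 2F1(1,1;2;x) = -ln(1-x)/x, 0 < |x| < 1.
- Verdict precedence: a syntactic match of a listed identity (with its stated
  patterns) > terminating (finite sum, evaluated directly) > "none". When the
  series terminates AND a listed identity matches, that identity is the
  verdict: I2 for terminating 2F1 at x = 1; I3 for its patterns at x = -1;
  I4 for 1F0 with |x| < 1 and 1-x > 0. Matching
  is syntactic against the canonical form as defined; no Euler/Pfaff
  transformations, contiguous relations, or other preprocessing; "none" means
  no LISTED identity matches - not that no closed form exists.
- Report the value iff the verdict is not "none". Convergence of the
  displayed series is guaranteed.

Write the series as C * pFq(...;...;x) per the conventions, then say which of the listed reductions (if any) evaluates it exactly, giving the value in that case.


Classification (C = -12): 1F1 with upper {-3}, lower {1/4}, argument x = 3/8. Verdict: terminating (-3 upstairs). 4 nonzero terms in all; added directly. Exact value: 267/10.

Structural cue: t_0 being -12, the two k-th powers (C = -12) combine into one argument.
Adjacent-term ratio: r(k) = (3/8) * (k-3) / [(k+1/4) (k+1)] - rational in k, leading ratio (3/8); with t_0 = -12, classification follows.


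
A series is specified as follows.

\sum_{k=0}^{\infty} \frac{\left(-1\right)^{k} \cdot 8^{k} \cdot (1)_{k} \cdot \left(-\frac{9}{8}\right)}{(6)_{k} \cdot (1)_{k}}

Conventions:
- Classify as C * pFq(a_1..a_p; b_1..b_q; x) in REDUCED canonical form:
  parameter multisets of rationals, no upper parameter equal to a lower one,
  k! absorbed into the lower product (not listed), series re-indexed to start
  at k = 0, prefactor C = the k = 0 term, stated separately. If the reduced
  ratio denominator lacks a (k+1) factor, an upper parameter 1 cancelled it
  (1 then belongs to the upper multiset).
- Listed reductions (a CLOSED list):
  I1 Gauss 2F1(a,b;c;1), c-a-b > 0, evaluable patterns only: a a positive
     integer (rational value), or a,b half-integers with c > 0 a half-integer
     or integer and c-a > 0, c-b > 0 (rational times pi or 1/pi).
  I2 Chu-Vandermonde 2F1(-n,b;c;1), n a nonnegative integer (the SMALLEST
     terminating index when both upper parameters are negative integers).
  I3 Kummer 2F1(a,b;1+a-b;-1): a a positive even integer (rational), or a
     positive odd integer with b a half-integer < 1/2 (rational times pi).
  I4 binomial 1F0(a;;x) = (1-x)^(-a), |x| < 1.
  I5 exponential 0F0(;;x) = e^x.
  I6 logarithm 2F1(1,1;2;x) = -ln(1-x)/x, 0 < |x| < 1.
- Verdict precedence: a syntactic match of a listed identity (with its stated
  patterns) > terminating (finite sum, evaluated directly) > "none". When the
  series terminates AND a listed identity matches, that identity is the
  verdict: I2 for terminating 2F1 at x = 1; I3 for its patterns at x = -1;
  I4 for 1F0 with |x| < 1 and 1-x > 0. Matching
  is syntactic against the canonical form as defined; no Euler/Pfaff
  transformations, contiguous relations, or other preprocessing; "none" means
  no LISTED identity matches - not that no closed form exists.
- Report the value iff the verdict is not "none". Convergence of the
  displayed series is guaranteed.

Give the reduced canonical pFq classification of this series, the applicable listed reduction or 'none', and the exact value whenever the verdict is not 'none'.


Canonical form: C = -\frac{9}{8} times 1F1 with upper {1}, lower {6}, x = -8. Verdict: none. A 1F1 with upper {1} fits none of I1-I6 at x = -8; the sum runs forever.

Structural cue: t_0 = -\frac{9}{8} here, and the (-1)^k factor (C = -9/8) folds into the argument's sign.
Adjacent-term ratio: r(k) = -8 * (k+1) / [(k+6) (k+1)] - rational in k. x = -8; t_0 = -\frac{9}{8}; negate the roots.


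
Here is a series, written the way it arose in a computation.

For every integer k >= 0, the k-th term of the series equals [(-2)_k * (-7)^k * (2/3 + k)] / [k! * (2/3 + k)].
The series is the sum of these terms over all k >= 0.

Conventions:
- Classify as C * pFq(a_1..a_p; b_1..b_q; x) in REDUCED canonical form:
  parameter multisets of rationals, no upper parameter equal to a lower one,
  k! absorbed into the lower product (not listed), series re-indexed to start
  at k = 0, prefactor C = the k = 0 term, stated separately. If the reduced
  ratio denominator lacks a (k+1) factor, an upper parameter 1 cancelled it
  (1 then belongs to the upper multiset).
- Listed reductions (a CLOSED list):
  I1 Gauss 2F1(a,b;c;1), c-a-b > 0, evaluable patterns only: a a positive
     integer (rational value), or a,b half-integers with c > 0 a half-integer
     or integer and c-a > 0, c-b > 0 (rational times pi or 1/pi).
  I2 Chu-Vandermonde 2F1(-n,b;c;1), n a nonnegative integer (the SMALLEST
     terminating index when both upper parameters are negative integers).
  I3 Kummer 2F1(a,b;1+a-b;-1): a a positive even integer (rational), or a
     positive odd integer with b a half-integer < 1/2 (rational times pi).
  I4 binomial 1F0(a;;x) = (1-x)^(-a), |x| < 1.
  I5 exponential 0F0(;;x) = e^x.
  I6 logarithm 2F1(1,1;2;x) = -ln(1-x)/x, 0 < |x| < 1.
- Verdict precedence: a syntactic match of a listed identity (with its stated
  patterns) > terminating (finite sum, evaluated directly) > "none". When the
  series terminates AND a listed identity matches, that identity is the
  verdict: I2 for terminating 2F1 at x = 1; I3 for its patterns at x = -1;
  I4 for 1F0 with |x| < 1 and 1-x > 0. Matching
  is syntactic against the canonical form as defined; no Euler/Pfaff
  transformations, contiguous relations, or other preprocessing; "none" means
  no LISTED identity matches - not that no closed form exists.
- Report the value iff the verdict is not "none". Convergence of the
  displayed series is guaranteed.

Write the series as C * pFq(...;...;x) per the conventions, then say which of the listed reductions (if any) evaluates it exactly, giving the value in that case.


At argument -7: a 1F0 with upper {-2}, lower {-}, scaled by C = 1. Verdict: terminating - no listed pattern fits, but -2 in the upper list cuts the series at k = 2; direct evaluation. Value: 64.

First insight: t_0 = 1 here, and the factor k + 2/3 cancels (top and bottom), leaving C = 1, x = -7.
Step ratio: r(k) = (-7) * (k-2) / [(k+1)] - rational; roots negated = parameters, x = (-7), C = 1.


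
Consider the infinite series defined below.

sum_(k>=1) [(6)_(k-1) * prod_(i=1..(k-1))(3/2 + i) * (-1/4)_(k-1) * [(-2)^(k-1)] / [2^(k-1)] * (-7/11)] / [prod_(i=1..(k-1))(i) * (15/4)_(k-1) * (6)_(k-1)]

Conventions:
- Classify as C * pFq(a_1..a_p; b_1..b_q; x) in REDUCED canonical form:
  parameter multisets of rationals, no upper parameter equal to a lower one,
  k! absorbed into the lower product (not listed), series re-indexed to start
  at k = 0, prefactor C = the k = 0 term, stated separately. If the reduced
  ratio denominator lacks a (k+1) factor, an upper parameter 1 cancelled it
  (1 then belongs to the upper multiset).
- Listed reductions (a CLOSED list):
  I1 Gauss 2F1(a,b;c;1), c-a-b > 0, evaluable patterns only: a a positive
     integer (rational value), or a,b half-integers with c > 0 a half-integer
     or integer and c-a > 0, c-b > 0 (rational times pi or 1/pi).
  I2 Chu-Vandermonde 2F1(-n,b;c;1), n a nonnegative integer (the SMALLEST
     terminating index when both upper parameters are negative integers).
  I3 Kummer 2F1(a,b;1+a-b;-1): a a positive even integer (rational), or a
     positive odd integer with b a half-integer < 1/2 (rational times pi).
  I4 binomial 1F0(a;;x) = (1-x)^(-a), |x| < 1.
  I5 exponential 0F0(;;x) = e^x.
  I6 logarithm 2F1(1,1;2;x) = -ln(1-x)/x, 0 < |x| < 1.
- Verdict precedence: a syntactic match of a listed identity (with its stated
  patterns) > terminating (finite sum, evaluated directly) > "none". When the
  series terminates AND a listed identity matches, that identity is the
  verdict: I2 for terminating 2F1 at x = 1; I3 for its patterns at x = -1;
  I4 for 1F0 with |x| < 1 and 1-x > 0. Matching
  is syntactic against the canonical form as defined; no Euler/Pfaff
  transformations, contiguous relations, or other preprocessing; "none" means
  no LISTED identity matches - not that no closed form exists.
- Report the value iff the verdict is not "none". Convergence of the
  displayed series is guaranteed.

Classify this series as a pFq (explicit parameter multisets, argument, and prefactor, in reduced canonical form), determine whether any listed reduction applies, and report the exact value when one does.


The tell: t_0 being -7/11, the parameter 6 appears in both the upper and lower lists and cancels.
Ratio: r(k) = (-1) * (k-1/4) (k+5/2) / [(k+15/4) (k+1)] - rational; roots negated = parameters, x = (-1), C = -7/11.

Canonical form: C = -7/11 times 2F1 with upper {-1/4, 5/2}, lower {15/4}, x = -1. Verdict: none here - no I1-I6 shape fits x = -1 with lower {15/4}.


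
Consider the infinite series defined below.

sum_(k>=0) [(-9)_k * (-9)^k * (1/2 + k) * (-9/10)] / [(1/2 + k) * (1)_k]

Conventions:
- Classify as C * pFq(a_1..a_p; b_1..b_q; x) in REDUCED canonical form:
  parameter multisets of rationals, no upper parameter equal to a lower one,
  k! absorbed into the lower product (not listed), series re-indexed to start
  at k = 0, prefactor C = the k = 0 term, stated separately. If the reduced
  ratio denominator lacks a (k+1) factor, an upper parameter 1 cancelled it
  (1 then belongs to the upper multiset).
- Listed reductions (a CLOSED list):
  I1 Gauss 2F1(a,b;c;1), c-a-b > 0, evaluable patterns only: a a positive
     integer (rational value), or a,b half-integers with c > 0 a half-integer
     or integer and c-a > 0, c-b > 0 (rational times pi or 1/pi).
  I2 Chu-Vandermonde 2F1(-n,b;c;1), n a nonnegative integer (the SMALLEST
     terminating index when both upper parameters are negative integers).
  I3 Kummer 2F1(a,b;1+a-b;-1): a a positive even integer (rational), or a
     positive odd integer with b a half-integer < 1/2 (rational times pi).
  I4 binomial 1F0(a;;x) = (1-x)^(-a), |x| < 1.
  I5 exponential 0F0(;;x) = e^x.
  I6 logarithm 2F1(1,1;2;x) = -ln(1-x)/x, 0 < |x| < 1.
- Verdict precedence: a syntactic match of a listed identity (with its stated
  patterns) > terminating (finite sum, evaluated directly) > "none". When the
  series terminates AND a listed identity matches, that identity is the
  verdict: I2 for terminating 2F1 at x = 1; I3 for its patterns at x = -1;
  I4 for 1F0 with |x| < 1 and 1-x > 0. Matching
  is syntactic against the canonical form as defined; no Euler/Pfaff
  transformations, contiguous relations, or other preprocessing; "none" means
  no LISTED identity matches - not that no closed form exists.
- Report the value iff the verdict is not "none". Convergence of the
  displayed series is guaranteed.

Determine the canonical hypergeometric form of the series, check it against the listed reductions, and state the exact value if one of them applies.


First insight: with t_0 = -9/10, the factor k + 1/2 cancels (top and bottom), leaving C = -9/10.
Step ratio: r(k) = (-9) * (k-9) / [(k+1)] - poly over poly, x = (-9) from leading terms; C = -9/10 at k = 0.

The series (x = -9) is 1F0: upper {-9}, lower {-}, prefactor -9/10. Verdict: terminating - the sum ends at index 9 because -9 is a negative integer; exact evaluation follows. Value: -900000000.


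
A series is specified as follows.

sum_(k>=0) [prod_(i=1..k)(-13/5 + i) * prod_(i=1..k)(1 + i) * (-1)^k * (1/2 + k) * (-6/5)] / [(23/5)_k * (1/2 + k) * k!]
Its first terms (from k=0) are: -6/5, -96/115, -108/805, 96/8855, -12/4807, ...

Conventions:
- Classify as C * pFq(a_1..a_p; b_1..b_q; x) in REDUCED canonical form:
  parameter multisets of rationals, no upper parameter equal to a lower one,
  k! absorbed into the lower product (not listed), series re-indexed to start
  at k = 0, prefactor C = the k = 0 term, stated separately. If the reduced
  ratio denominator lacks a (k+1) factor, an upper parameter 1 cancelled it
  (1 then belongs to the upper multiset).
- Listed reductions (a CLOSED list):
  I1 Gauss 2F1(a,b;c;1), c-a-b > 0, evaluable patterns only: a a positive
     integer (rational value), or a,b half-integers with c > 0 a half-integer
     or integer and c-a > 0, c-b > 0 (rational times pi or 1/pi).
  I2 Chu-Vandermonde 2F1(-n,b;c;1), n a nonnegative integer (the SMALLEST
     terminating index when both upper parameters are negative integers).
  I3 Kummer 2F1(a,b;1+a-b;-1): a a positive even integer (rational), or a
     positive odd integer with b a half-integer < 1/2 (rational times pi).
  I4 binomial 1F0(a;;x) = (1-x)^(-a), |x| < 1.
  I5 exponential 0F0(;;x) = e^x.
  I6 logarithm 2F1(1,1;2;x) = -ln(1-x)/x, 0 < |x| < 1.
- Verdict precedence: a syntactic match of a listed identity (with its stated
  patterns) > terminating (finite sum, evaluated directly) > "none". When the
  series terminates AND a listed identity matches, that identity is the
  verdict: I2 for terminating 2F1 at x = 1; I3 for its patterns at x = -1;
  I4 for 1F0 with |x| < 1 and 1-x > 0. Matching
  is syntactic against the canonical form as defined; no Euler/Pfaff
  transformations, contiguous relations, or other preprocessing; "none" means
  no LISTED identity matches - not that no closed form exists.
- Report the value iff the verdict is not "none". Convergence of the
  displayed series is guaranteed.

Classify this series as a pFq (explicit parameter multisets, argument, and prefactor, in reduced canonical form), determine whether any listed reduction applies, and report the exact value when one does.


x = -1 here; the reduced form reads 2F1, upper {-8/5, 2}, lower {23/5}, C = -6/5. Verdict: this is the Kummer evaluation I3 (x = -1; c = 23/5 equals 1+a-b for upper {-8/5, 2}: listed pattern). Exact value: -54/25.

Structural cue: t_0 = -6/5 here, and striking the common factor k + 1/2 reduces the term (prefactor -6/5).
Term ratio: r(k) = (-1) * (k-8/5) (k+2) / [(k+23/5) (k+1)] - poly over poly, x = (-1) from leading terms; C = -6/5 at k = 0.


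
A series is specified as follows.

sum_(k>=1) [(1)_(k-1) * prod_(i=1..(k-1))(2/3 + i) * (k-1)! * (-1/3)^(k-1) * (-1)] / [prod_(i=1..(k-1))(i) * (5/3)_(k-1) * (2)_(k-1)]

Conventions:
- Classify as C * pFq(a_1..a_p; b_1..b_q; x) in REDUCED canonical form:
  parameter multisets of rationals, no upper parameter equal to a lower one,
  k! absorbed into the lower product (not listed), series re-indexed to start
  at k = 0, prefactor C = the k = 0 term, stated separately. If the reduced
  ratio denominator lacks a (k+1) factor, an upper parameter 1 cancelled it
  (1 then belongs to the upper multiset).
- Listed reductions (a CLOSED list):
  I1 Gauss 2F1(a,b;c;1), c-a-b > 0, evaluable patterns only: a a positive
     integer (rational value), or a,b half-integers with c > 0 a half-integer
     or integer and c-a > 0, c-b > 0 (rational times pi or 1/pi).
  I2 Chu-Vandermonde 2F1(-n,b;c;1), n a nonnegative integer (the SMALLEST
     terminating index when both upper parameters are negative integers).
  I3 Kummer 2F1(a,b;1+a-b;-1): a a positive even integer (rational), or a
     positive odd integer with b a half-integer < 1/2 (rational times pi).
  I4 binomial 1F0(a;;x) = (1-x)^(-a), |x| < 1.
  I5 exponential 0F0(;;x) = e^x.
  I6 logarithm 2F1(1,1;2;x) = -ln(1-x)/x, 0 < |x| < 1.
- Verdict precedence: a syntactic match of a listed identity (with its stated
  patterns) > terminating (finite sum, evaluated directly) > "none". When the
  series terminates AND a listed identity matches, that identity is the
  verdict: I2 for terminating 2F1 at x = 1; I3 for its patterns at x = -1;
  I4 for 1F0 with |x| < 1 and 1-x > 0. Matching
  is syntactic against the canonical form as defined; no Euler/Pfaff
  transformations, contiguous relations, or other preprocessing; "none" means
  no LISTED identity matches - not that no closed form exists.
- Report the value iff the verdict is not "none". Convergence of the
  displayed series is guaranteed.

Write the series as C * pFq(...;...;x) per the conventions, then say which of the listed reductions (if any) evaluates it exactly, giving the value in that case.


Prefactor -1, argument -1/3: 2F1 with upper {1, 1} over lower {2}. Verdict (x = -1/3): logarithm (I6) applies (the logarithm: parameters (1,1;2), x = -1/3). Sum: (-3) * ln(4/3).

The tell: x = (-1/3) and the running product (C = -1, x = -1/3) telescopes to a rising factorial.
Step ratio: r(k) = (-1/3) * (k+1) (k+1) / [(k+2) (k+1)] - rational in k. x = (-1/3); t_0 = -1; negate the roots.


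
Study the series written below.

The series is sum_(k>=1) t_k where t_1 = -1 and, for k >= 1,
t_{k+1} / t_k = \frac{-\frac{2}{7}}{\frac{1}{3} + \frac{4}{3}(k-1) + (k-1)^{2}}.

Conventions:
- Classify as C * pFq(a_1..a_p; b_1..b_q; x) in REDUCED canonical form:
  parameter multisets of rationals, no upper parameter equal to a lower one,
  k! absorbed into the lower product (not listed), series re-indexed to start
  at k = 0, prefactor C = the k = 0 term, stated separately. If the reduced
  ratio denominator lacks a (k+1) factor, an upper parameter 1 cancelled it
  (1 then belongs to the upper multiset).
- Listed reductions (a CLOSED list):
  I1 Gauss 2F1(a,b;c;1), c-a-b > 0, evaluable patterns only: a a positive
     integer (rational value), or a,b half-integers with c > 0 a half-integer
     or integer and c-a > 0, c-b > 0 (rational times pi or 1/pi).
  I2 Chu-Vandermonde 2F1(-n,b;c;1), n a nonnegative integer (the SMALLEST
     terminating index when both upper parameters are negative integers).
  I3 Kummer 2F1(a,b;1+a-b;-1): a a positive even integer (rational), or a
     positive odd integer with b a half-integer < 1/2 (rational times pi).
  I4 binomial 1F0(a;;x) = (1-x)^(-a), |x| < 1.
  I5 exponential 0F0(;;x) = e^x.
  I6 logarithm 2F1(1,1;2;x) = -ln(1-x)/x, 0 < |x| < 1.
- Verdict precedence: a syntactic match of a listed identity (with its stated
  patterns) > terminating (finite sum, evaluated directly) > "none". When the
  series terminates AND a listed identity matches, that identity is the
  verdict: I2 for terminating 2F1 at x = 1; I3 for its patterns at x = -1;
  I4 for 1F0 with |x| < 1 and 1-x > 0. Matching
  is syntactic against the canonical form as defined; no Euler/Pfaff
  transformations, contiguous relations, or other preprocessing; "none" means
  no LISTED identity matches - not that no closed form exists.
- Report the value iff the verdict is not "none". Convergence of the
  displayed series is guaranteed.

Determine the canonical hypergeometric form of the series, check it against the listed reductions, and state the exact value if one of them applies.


Reduced: x = -\frac{2}{7}, 0F1, upper = {-}, lower = {\frac{1}{3}}, C = -1. Verdict: none here - no I1-I6 shape fits x = -\frac{2}{7} with lower {\frac{1}{3}}.

The tell: t_0 = -1 here, and factor the ratio over Q (C = -1, x = -2/7): negated roots = parameters.
Step ratio: r(k) = -\frac{2}{7} * 1 / [(k+\frac{1}{3}) (k+1)] - poly over poly, x = -\frac{2}{7} from leading terms; C = -1 at k = 0.


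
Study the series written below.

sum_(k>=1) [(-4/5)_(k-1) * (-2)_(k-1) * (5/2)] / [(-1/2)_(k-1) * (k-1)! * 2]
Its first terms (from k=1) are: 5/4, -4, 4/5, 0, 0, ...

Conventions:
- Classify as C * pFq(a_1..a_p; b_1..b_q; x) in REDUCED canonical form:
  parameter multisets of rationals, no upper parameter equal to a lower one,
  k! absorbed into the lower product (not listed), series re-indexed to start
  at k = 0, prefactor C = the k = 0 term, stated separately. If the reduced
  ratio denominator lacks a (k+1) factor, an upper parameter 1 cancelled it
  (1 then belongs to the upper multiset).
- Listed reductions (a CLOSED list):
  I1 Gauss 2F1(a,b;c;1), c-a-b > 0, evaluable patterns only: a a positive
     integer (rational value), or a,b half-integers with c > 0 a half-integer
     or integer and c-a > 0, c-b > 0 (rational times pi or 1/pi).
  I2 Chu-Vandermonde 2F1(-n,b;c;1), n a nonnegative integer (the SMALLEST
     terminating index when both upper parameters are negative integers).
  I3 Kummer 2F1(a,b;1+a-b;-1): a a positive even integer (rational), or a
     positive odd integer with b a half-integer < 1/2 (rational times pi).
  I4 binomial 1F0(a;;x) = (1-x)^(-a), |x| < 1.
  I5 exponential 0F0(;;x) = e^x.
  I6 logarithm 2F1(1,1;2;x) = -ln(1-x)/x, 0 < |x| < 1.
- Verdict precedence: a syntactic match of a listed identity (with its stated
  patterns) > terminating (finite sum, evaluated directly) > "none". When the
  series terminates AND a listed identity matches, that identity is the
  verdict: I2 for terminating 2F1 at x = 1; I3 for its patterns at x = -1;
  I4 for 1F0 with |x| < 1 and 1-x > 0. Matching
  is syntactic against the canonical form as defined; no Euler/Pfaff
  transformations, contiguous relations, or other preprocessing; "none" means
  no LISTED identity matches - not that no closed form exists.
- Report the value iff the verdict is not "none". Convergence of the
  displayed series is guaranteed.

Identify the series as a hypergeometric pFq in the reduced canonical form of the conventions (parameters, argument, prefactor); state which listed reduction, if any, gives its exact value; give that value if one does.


Key step: t_0 being 5/4, the constant factors (C = 5/4, x = 1) combine into one prefactor.
Ratio: r(k) = 1 * (k-2) (k-4/5) / [(k-1/2) (k+1)] ; factor over Q: parameters, x = 1, and C = 5/4.

Reduced: x = 1, 2F1, upper = {-2, -4/5}, lower = {-1/2}, C = 5/4. Verdict (x = 1): Vandermonde's identity (I2) applies (terminating 2F1 at x = 1 with n = 2, b = -4/5, c = -1/2). Exact value: -39/20.


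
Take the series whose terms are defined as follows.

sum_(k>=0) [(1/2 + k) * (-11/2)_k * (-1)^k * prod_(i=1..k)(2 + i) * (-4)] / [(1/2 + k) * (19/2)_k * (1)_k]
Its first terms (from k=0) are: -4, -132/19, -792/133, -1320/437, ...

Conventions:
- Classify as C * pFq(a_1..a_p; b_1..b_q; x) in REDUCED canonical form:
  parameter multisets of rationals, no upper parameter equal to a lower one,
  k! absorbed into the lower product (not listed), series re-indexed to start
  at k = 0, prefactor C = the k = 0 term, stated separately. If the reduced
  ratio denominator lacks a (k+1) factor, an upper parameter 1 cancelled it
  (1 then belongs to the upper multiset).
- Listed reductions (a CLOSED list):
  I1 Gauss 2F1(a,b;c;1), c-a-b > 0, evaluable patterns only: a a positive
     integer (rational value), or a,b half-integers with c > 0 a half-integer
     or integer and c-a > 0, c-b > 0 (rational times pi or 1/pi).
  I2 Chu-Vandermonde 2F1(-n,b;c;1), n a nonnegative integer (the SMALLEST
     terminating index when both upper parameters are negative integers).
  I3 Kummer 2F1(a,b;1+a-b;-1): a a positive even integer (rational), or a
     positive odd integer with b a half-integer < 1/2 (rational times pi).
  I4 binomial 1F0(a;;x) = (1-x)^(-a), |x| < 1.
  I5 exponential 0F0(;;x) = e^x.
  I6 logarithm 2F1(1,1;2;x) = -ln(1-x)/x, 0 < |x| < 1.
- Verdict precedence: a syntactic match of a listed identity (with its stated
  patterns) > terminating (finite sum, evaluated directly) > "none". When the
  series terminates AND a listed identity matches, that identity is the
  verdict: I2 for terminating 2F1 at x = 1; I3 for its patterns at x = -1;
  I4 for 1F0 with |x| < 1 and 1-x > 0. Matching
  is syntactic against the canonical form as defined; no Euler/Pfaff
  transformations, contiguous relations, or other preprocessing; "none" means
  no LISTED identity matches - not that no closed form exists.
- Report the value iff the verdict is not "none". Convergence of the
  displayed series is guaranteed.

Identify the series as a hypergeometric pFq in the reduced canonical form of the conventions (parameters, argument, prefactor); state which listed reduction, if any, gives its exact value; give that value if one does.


Classification (C = -4): 2F1 with upper {-11/2, 3}, lower {19/2}, argument x = -1. Verdict: this is Kummer's theorem (I3) (x = -1; c = 19/2 equals 1+a-b for upper {-11/2, 3}: listed pattern). Hence: (-109395/16384) * pi.

Key observation: with t_0 = -4, the running product (prefactor -4) telescopes to a rising factorial.
Term ratio: r(k) = (-1) * (k-11/2) (k+3) / [(k+19/2) (k+1)] - rational; roots negated = parameters, x = (-1), C = -4.


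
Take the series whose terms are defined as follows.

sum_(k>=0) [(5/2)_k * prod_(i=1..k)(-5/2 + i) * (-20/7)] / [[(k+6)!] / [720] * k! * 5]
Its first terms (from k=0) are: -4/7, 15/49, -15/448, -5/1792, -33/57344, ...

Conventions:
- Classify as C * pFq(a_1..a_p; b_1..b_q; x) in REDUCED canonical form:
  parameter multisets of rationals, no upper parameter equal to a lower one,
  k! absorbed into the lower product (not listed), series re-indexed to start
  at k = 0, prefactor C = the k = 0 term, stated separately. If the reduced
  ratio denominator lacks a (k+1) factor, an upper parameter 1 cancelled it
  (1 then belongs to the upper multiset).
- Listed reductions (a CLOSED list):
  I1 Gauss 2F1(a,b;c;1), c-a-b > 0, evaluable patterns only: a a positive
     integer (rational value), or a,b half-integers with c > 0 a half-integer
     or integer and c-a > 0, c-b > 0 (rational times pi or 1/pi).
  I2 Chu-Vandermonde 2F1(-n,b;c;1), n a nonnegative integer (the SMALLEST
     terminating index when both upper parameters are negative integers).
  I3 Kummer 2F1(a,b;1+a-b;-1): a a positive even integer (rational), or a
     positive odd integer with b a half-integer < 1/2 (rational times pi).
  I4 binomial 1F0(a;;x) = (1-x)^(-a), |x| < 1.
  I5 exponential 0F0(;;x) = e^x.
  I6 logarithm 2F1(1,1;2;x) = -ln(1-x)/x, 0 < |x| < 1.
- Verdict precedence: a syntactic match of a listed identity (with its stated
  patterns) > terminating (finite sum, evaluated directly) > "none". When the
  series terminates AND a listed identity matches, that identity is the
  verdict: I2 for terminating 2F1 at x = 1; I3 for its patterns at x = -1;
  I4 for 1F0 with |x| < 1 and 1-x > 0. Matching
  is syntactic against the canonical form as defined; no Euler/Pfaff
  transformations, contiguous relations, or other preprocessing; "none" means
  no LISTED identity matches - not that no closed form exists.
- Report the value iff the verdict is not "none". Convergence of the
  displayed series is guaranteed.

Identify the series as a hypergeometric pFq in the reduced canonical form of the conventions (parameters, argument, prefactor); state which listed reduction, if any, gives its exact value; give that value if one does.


The series (x = 1) is 2F1: upper {-3/2, 5/2}, lower {7}, prefactor -4/7. Verdict: Gauss (I1, half-integer pattern) applies (x = 1; upper {-3/2, 5/2} half-integers, c = 7 in the evaluable pattern). Hence: (-2097152/2207205) / pi.

First insight: with t_0 = -4/7, the running product (C = -4/7, x = 1) telescopes to a rising factorial.
Adjacent-term ratio: r(k) = 1 * (k-3/2) (k+5/2) / [(k+7) (k+1)] - rational in k, leading ratio 1; with t_0 = -4/7, classification follows.


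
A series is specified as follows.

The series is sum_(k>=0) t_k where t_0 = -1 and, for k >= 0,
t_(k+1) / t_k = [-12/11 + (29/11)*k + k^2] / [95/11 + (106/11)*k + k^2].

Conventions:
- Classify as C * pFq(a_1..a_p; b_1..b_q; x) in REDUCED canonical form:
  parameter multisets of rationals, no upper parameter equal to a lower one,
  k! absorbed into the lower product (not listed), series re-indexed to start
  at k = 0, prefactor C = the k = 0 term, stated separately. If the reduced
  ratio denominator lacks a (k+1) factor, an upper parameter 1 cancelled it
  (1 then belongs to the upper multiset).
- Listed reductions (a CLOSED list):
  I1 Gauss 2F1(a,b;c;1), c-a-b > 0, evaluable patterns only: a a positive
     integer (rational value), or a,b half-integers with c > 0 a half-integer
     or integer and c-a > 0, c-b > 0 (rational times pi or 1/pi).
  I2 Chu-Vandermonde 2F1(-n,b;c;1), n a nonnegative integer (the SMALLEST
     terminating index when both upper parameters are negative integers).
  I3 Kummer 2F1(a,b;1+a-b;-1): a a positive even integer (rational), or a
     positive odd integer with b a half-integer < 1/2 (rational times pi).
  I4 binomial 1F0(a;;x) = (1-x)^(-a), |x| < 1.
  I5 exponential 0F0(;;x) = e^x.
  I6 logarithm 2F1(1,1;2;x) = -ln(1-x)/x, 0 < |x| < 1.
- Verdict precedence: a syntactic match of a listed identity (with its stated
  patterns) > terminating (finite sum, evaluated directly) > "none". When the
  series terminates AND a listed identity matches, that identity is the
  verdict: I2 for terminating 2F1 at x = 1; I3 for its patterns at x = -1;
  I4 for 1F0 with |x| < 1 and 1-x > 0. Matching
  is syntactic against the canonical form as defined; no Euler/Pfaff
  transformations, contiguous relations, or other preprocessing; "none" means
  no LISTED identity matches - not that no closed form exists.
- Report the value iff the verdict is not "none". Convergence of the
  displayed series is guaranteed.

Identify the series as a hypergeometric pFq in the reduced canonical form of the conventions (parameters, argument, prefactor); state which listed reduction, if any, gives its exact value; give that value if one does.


Key step: t_0 being -1, factor the ratio over Q (C = -1): negated roots = parameters.
Step ratio: r(k) = 1 * (k-4/11) (k+3) / [(k+95/11) (k+1)] ; factor over Q: parameters, x = 1, and C = -1.

x = 1 here; the reduced form reads 2F1, upper {-4/11, 3}, lower {95/11}, C = -1. Verdict: Gauss's theorem (I1) applies (x = 1: the Gamma ratio telescopes since c-a-b = 6 > 0 and a = 3 in Z>0). Its exact value is -2263/2662.


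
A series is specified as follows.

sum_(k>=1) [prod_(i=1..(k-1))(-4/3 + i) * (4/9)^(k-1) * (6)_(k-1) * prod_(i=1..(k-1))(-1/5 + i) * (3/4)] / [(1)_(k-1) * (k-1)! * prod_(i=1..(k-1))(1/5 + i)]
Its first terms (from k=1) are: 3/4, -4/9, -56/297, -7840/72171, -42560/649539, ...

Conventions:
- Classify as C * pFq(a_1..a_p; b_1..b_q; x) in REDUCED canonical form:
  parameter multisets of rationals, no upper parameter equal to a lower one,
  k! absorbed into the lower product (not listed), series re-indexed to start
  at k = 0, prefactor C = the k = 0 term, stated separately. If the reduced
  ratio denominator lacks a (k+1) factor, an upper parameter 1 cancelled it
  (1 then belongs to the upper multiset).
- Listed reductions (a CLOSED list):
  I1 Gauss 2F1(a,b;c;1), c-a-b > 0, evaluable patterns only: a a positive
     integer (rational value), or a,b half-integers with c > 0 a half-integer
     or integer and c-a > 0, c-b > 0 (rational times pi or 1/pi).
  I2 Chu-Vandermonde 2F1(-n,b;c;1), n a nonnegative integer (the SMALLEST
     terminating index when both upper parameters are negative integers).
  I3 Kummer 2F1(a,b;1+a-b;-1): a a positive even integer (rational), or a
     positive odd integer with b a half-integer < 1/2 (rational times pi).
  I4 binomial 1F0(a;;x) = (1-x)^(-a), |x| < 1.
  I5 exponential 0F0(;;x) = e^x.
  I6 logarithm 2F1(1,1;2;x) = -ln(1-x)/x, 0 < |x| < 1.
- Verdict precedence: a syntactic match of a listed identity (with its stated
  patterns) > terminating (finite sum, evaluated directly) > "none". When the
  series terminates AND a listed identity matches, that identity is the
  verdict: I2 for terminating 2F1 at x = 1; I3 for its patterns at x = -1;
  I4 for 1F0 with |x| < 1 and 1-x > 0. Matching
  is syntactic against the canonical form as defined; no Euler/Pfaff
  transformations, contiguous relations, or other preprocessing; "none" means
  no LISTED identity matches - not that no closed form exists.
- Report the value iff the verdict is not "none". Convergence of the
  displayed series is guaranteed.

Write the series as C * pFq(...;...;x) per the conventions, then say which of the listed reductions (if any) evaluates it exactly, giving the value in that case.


The series (x = 4/9) is 3F2: upper {-1/3, 4/5, 6}, lower {1, 6/5}, prefactor 3/4. Verdict: no listed reduction: x = 4/9 and upper {-1/3, 4/5, 6} fail every I1-I6 pattern.

Structural cue: t_0 = 3/4 here, and the lower running product (C = 3/4) is a rising factorial.
Consecutive-term ratio: r(k) = (4/9) * (k-1/3) (k+4/5) (k+6) / [(k+1) (k+6/5) (k+1)] - rational in k, leading ratio (4/9); with t_0 = 3/4, classification follows.
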